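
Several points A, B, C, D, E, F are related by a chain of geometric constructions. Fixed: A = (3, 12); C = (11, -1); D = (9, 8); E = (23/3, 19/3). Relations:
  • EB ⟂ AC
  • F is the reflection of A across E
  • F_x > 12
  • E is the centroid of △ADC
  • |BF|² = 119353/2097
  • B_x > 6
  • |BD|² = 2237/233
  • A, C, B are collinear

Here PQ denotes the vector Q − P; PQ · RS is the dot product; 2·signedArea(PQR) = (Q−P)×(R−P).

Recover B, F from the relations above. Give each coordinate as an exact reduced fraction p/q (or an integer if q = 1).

1. B_x = 1587/233  [A, C, B are collinear ∩ EB ⟂ AC]
2. B_y = 1353/233  [A, C, B are collinear ∩ EB ⟂ AC]
   → B = (1587/233, 1353/233)
3. F_x = 37/3  [F is the reflection of A across E]
4. F_y = 2/3  [F is the reflection of A across E]
   → F = (37/3, 2/3)

B = (1587/233, 1353/233)
F = (37/3, 2/3)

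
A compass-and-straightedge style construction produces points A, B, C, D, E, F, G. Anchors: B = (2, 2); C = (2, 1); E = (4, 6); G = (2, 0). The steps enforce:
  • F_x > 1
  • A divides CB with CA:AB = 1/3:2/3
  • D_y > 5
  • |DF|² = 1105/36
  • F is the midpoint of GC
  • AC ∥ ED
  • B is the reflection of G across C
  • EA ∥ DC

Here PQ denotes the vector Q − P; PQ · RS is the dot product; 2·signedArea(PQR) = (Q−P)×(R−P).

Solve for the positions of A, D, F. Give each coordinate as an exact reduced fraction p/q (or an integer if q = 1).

A = (2, 4/3)
D = (4, 17/3)
F = (2, 1/2)

1. A_x = 2  [A divides CB with CA:AB = 1/3:2/3]
2. A_y = 4/3  [A divides CB with CA:AB = 1/3:2/3]
   → A = (2, 4/3)
3. D_x = 4  [EA ∥ DC ∩ AC ∥ ED]
4. D_y = 17/3  [EA ∥ DC ∩ AC ∥ ED]
   → D = (4, 17/3)
5. F_x = 2  [F is the midpoint of GC]
6. F_y = 1/2  [F is the midpoint of GC]
   → F = (2, 1/2)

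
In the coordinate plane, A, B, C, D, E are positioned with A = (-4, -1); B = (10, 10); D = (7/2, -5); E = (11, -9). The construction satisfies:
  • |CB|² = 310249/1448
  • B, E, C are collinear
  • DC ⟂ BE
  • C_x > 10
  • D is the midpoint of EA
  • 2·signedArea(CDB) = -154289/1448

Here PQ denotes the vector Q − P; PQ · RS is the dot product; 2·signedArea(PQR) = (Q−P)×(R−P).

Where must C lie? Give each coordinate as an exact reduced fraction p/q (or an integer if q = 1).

C = (7797/724, -3343/724)

1. C_x = 7797/724  [B, E, C are collinear ∩ DC ⟂ BE]
2. C_y = -3343/724  [B, E, C are collinear ∩ DC ⟂ BE]
   → C = (7797/724, -3343/724)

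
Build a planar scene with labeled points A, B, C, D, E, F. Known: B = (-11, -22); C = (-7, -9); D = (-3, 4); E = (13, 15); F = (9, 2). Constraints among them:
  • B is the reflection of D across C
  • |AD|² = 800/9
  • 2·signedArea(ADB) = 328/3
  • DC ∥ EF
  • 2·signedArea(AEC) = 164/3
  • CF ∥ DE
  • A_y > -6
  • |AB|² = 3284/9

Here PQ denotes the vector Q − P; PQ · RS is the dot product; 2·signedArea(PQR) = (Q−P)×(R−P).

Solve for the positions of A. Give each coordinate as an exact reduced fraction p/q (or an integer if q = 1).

A = (-5/3, -16/3)

1. A_x = -5/3  [2·signedArea(AEC) = 164/3 ∩ 2·signedArea(ADB) = 328/3]
2. A_y = -16/3  [2·signedArea(AEC) = 164/3 ∩ 2·signedArea(ADB) = 328/3]
   → A = (-5/3, -16/3)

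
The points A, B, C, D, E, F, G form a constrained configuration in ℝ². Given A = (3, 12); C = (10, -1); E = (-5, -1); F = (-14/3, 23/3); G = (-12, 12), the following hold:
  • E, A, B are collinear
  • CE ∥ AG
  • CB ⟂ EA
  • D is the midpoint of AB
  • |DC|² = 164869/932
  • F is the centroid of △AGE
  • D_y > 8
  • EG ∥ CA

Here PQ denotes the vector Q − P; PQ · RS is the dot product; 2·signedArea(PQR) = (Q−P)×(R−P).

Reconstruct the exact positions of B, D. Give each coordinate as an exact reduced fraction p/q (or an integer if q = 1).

B = (-205/233, 1327/233)
D = (247/233, 4123/466)

1. B_x = -205/233  [E, A, B are collinear ∩ CB ⟂ EA]
2. B_y = 1327/233  [E, A, B are collinear ∩ CB ⟂ EA]
   → B = (-205/233, 1327/233)
3. D_x = 247/233  [D is the midpoint of AB]
4. D_y = 4123/466  [D is the midpoint of AB]
   → D = (247/233, 4123/466)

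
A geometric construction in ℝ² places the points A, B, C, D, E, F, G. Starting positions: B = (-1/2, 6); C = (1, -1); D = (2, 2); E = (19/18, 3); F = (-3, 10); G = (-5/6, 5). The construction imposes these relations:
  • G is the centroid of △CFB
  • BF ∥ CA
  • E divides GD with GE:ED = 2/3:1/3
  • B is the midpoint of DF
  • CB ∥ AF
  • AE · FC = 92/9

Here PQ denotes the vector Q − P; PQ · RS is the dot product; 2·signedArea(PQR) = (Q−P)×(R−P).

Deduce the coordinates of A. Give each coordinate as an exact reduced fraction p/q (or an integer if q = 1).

1. A_x = -3/2  [CB ∥ AF ∩ BF ∥ CA]
2. A_y = 3  [CB ∥ AF ∩ BF ∥ CA]
   → A = (-3/2, 3)

A = (-3/2, 3)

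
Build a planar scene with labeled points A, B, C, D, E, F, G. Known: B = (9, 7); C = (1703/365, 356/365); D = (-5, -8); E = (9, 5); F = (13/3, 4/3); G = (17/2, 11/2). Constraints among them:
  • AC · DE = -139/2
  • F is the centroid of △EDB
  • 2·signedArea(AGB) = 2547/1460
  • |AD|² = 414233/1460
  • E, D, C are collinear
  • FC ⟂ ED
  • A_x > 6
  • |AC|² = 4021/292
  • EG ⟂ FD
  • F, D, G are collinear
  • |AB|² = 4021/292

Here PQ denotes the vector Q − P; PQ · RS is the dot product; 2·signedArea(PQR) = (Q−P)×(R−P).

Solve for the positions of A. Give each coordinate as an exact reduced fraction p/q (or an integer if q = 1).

1. A_x = 2494/365  [2·signedArea(AGB) = 2547/1460 ∩ AC · DE = -139/2]
2. A_y = 2911/730  [2·signedArea(AGB) = 2547/1460 ∩ AC · DE = -139/2]
   → A = (2494/365, 2911/730)

A = (2494/365, 2911/730)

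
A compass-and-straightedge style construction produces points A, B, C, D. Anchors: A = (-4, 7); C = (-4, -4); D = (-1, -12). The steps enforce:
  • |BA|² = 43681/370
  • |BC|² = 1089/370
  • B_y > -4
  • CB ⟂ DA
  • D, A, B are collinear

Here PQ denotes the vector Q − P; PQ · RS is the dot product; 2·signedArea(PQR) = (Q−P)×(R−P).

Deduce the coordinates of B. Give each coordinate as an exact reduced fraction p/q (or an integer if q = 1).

B = (-853/370, -1381/370)

1. B_x = -853/370  [D, A, B are collinear ∩ CB ⟂ DA]
2. B_y = -1381/370  [D, A, B are collinear ∩ CB ⟂ DA]
   → B = (-853/370, -1381/370)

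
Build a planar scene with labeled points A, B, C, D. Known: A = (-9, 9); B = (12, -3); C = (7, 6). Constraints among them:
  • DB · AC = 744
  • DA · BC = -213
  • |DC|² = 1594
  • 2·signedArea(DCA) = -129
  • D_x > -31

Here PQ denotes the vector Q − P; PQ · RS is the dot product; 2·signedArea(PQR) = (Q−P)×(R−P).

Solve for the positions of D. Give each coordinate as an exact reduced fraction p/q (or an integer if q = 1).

D = (-30, 21)

1. D_x = -30  [DB · AC = 744 ∩ DA · BC = -213]
2. D_y = 21  [DB · AC = 744 ∩ DA · BC = -213]
   → D = (-30, 21)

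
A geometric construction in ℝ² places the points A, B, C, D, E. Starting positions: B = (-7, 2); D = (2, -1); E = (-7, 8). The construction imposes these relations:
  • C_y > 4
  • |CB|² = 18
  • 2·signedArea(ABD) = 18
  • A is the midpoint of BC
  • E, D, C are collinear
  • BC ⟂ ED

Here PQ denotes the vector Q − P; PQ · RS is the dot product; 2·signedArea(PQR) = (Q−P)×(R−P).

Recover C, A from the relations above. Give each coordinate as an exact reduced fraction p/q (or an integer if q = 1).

1. C_x = -4  [E, D, C are collinear ∩ BC ⟂ ED]
2. C_y = 5  [E, D, C are collinear ∩ BC ⟂ ED]
   → C = (-4, 5)
3. A_x = -11/2  [A is the midpoint of BC]
4. A_y = 7/2  [A is the midpoint of BC]
   → A = (-11/2, 7/2)

A = (-11/2, 7/2)
C = (-4, 5)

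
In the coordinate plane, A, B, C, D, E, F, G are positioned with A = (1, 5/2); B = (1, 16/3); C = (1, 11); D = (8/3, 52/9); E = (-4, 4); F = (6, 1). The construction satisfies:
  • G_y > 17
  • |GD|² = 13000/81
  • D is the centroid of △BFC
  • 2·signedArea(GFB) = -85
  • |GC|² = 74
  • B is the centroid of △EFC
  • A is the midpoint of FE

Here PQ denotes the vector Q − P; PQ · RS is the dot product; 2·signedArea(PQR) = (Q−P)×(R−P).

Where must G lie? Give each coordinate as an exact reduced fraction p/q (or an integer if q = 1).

1. G_x = 6  [line -13/3·x + -5·y + 116 = 0 ∩ |GD|² = 13000/81]
2. G_y = 18  [line -13/3·x + -5·y + 116 = 0 ∩ |GD|² = 13000/81]
   → G = (6, 18)

G = (6, 18)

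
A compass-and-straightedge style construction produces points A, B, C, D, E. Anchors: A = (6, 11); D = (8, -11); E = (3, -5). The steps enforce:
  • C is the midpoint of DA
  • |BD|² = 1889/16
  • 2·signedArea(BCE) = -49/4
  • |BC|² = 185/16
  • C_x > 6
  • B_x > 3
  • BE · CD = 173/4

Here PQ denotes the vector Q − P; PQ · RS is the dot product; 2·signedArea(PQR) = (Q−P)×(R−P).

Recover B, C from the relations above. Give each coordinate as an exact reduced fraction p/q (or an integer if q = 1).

1. C_x = 7  [C is the midpoint of DA]
2. C_y = 0  [C is the midpoint of DA]
   → C = (7, 0)
3. B_x = 15/4  [2·signedArea(BCE) = -49/4 ∩ BE · CD = 173/4]
4. B_y = -1  [2·signedArea(BCE) = -49/4 ∩ BE · CD = 173/4]
   → B = (15/4, -1)

B = (15/4, -1)
C = (7, 0)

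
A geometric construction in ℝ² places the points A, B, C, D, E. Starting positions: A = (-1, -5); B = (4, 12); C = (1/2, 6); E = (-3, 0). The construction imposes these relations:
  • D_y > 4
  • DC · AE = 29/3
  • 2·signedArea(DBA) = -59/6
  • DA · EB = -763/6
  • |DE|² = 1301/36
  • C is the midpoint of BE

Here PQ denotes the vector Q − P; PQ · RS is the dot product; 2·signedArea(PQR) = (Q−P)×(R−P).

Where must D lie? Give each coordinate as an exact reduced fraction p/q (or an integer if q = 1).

1. D_x = 7/6  [DA · EB = -763/6 ∩ 2·signedArea(DBA) = -59/6]
2. D_y = 13/3  [DA · EB = -763/6 ∩ 2·signedArea(DBA) = -59/6]
   → D = (7/6, 13/3)

D = (7/6, 13/3)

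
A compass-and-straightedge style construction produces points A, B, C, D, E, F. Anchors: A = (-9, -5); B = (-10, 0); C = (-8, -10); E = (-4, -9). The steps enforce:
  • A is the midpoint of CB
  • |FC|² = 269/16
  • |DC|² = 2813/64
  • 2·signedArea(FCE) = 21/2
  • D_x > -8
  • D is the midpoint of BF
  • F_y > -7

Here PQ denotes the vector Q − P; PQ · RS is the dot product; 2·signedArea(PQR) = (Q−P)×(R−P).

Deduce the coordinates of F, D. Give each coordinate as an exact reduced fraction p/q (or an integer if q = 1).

1. F_x = -11/2  [line -1·x + 4·y + 43/2 = 0 ∩ |FC|² = 269/16]
2. F_y = -27/4  [line -1·x + 4·y + 43/2 = 0 ∩ |FC|² = 269/16]
   → F = (-11/2, -27/4)
3. D_x = -31/4  [D is the midpoint of BF]
4. D_y = -27/8  [D is the midpoint of BF]
   → D = (-31/4, -27/8)

D = (-31/4, -27/8)
F = (-11/2, -27/4)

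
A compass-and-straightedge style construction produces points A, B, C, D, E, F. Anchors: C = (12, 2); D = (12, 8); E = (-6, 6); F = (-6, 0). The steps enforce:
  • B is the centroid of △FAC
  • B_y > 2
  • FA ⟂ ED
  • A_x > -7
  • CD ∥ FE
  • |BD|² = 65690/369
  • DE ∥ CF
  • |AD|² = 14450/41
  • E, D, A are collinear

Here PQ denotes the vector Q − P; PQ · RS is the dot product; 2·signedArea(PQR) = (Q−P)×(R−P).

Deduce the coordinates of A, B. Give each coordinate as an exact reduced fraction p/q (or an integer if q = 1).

A = (-273/41, 243/41)
B = (-9/41, 325/123)

1. A_x = -273/41  [E, D, A are collinear ∩ FA ⟂ ED]
2. A_y = 243/41  [E, D, A are collinear ∩ FA ⟂ ED]
   → A = (-273/41, 243/41)
3. B_x = -9/41  [B is the centroid of △FAC]
4. B_y = 325/123  [B is the centroid of △FAC]
   → B = (-9/41, 325/123)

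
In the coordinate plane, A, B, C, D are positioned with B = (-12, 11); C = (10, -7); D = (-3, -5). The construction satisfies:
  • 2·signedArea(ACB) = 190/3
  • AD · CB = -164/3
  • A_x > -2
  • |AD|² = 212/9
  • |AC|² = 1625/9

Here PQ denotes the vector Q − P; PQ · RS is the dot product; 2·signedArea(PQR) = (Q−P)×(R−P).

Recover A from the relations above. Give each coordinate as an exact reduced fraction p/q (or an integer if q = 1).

A = (-5/3, -1/3)

1. A_x = -5/3  [2·signedArea(ACB) = 190/3 ∩ AD · CB = -164/3]
2. A_y = -1/3  [2·signedArea(ACB) = 190/3 ∩ AD · CB = -164/3]
   → A = (-5/3, -1/3)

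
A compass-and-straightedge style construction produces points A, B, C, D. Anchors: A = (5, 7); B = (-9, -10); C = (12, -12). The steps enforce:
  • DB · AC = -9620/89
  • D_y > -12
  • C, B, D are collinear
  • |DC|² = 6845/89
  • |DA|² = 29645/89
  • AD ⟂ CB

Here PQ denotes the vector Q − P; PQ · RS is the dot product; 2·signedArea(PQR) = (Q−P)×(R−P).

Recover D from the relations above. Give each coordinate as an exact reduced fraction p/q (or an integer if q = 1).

1. D_x = 291/89  [C, B, D are collinear ∩ AD ⟂ CB]
2. D_y = -994/89  [C, B, D are collinear ∩ AD ⟂ CB]
   → D = (291/89, -994/89)

D = (291/89, -994/89)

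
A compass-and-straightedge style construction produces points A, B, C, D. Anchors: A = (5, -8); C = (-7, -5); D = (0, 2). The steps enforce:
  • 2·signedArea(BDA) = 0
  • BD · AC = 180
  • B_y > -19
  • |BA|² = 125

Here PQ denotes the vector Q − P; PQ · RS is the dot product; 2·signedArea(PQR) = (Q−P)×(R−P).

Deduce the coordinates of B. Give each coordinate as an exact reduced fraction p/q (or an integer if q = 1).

1. B_x = 10  [2·signedArea(BDA) = 0 ∩ BD · AC = 180]
2. B_y = -18  [2·signedArea(BDA) = 0 ∩ BD · AC = 180]
   → B = (10, -18)

B = (10, -18)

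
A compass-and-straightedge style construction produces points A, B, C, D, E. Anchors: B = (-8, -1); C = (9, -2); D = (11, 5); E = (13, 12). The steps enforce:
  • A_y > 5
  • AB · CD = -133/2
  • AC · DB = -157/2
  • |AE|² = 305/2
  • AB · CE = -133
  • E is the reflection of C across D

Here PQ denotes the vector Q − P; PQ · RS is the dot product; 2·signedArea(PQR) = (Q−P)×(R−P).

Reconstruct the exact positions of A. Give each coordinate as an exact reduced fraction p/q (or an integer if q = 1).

1. A_x = 5/2  [AB · CD = -133/2 ∩ AC · DB = -157/2]
2. A_y = 11/2  [AB · CD = -133/2 ∩ AC · DB = -157/2]
   → A = (5/2, 11/2)

A = (5/2, 11/2)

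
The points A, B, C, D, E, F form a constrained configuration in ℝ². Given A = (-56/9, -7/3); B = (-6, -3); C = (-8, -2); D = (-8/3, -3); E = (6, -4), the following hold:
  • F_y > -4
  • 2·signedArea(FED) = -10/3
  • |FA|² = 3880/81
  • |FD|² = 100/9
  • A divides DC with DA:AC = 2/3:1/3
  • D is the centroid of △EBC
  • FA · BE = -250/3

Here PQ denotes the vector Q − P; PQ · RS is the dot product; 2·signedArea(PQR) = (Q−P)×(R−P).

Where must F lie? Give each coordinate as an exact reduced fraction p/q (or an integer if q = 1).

1. F_x = 2/3  [FA · BE = -250/3 ∩ 2·signedArea(FED) = -10/3]
2. F_y = -3  [FA · BE = -250/3 ∩ 2·signedArea(FED) = -10/3]
   → F = (2/3, -3)

F = (2/3, -3)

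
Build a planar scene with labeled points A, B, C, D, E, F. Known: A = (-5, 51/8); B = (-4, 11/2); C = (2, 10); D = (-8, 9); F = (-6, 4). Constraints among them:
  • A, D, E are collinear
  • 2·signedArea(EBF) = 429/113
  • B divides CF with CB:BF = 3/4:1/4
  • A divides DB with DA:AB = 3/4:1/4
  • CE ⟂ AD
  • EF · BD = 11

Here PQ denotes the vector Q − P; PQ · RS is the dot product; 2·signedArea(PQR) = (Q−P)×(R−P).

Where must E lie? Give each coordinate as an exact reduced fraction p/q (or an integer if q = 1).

E = (-320/113, 506/113)

1. E_x = -320/113  [A, D, E are collinear ∩ CE ⟂ AD]
2. E_y = 506/113  [A, D, E are collinear ∩ CE ⟂ AD]
   → E = (-320/113, 506/113)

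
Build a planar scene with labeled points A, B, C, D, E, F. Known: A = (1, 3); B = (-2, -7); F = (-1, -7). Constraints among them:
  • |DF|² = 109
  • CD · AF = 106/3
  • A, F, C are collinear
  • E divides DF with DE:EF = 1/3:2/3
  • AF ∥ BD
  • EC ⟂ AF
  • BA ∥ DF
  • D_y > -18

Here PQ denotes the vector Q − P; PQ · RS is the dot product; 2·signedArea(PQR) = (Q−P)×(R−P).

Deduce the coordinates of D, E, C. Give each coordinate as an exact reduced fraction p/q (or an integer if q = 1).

1. D_x = -4  [BA ∥ DF ∩ AF ∥ BD]
2. D_y = -17  [BA ∥ DF ∩ AF ∥ BD]
   → D = (-4, -17)
3. E_x = -3  [E divides DF with DE:EF = 1/3:2/3]
4. E_y = -41/3  [E divides DF with DE:EF = 1/3:2/3]
   → E = (-3, -41/3)
5. C_x = -92/39  [A, F, C are collinear ∩ EC ⟂ AF]
6. C_y = -538/39  [A, F, C are collinear ∩ EC ⟂ AF]
   → C = (-92/39, -538/39)

C = (-92/39, -538/39)
D = (-4, -17)
E = (-3, -41/3)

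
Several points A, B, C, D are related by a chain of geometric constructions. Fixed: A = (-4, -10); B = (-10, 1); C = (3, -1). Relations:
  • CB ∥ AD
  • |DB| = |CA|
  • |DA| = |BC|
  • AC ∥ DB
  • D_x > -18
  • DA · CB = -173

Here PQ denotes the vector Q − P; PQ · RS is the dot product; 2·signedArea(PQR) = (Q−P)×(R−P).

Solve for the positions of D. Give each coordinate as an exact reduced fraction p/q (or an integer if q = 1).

D = (-17, -8)

1. D_x = -17  [AC ∥ DB ∩ CB ∥ AD]
2. D_y = -8  [AC ∥ DB ∩ CB ∥ AD]
   → D = (-17, -8)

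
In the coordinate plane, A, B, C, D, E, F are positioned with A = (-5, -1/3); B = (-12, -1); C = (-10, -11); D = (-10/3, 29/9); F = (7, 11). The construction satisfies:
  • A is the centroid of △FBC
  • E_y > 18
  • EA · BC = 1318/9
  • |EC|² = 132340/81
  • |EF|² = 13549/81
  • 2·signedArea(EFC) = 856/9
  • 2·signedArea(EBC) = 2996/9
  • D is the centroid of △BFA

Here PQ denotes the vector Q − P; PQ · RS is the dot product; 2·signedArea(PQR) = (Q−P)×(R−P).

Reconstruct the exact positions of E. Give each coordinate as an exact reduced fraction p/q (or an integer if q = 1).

1. E_x = 52/3  [2·signedArea(EFC) = 856/9 ∩ 2·signedArea(EBC) = 2996/9]
2. E_y = 169/9  [2·signedArea(EFC) = 856/9 ∩ 2·signedArea(EBC) = 2996/9]
   → E = (52/3, 169/9)

E = (52/3, 169/9)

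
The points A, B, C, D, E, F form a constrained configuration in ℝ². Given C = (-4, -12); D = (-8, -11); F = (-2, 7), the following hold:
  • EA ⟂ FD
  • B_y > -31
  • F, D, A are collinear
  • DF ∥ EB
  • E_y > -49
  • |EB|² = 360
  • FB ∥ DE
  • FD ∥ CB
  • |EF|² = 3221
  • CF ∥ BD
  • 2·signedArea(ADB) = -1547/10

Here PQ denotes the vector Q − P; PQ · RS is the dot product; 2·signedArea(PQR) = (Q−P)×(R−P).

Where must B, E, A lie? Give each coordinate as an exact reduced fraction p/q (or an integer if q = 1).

1. B_x = -10  [CF ∥ BD ∩ FD ∥ CB]
2. B_y = -30  [CF ∥ BD ∩ FD ∥ CB]
   → B = (-10, -30)
3. E_x = -16  [DF ∥ EB ∩ FB ∥ DE]
4. E_y = -48  [DF ∥ EB ∩ FB ∥ DE]
   → E = (-16, -48)
5. A_x = -199/10  [F, D, A are collinear ∩ EA ⟂ FD]
6. A_y = -467/10  [F, D, A are collinear ∩ EA ⟂ FD]
   → A = (-199/10, -467/10)

A = (-199/10, -467/10)
B = (-10, -30)
E = (-16, -48)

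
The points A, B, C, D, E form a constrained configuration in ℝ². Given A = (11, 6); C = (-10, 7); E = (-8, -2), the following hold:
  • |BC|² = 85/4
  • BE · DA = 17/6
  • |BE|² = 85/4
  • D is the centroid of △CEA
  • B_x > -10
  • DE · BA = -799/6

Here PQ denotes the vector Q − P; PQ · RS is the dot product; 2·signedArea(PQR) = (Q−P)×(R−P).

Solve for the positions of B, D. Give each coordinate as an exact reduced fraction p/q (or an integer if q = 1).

1. D_x = -7/3  [D is the centroid of △CEA]
2. D_y = 11/3  [D is the centroid of △CEA]
   → D = (-7/3, 11/3)
3. B_x = -9  [BE · DA = 17/6 ∩ DE · BA = -799/6]
4. B_y = 5/2  [BE · DA = 17/6 ∩ DE · BA = -799/6]
   → B = (-9, 5/2)

B = (-9, 5/2)
D = (-7/3, 11/3)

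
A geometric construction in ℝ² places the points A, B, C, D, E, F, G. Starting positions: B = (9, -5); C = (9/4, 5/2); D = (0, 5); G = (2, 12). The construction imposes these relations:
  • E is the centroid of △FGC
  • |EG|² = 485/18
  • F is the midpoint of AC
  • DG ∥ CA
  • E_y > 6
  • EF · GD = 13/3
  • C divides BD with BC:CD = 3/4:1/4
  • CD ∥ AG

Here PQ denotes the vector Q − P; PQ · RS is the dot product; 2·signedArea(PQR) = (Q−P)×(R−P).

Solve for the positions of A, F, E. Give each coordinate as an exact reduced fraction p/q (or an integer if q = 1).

A = (17/4, 19/2)
E = (5/2, 41/6)
F = (13/4, 6)

1. A_x = 17/4  [CD ∥ AG ∩ DG ∥ CA]
2. A_y = 19/2  [CD ∥ AG ∩ DG ∥ CA]
   → A = (17/4, 19/2)
3. F_x = 13/4  [F is the midpoint of AC]
4. F_y = 6  [F is the midpoint of AC]
   → F = (13/4, 6)
5. E_x = 5/2  [E is the centroid of △FGC]
6. E_y = 41/6  [E is the centroid of △FGC]
   → E = (5/2, 41/6)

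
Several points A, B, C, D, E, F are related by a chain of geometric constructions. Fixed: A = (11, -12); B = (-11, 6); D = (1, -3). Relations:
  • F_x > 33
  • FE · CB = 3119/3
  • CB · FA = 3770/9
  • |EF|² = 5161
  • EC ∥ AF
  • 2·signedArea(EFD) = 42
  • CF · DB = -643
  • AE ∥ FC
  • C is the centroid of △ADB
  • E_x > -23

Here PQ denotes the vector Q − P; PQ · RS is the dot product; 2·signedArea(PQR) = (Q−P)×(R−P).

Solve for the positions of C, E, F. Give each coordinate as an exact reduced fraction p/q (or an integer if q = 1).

C = (1/3, -3)
E = (-67/3, 15)
F = (101/3, -30)

1. C_x = 1/3  [C is the centroid of △ADB]
2. C_y = -3  [C is the centroid of △ADB]
   → C = (1/3, -3)
3. F_x = 101/3  [CF · DB = -643 ∩ CB · FA = 3770/9]
4. F_y = -30  [CF · DB = -643 ∩ CB · FA = 3770/9]
   → F = (101/3, -30)
5. E_x = -67/3  [2·signedArea(EFD) = 42 ∩ AE ∥ FC]
6. E_y = 15  [2·signedArea(EFD) = 42 ∩ AE ∥ FC]
   → E = (-67/3, 15)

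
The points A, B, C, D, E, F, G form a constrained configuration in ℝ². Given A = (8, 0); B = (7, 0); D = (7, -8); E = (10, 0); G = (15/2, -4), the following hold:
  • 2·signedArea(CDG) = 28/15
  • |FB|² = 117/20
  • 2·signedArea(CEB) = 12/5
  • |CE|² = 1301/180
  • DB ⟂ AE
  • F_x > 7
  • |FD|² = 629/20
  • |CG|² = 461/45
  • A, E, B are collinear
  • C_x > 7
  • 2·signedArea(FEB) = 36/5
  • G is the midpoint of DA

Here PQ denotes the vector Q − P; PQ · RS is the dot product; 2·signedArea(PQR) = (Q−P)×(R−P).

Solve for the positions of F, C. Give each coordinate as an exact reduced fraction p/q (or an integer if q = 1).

1. F_y = -12/5  [2·signedArea(FEB) = 36/5]
2. F_x = 73/10  [|FB|² = 117/20]
   → F = (73/10, -12/5)
3. C_x = 223/30  [2·signedArea(CEB) = 12/5 ∩ 2·signedArea(CDG) = 28/15]
4. C_y = -4/5  [2·signedArea(CEB) = 12/5 ∩ 2·signedArea(CDG) = 28/15]
   → C = (223/30, -4/5)

C = (223/30, -4/5)
F = (73/10, -12/5)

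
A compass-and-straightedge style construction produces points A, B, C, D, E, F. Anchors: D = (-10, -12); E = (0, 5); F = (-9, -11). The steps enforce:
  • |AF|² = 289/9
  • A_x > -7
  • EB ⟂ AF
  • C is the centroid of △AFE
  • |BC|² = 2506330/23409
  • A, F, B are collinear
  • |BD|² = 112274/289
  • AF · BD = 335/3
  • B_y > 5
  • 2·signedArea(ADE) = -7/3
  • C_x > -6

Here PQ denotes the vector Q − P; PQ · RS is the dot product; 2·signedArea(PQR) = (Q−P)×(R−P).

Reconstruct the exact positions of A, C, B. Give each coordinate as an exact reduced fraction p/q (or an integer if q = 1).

A = (-19/3, -6)
B = (-105/289, 1501/289)
C = (-46/9, -4)

1. A_x = -19/3  [line -17·x + 10·y + -143/3 = 0 ∩ |AF|² = 289/9]
2. A_y = -6  [line -17·x + 10·y + -143/3 = 0 ∩ |AF|² = 289/9]
   → A = (-19/3, -6)
3. C_x = -46/9  [C is the centroid of △AFE]
4. C_y = -4  [C is the centroid of △AFE]
   → C = (-46/9, -4)
5. B_x = -105/289  [A, F, B are collinear ∩ EB ⟂ AF]
6. B_y = 1501/289  [A, F, B are collinear ∩ EB ⟂ AF]
   → B = (-105/289, 1501/289)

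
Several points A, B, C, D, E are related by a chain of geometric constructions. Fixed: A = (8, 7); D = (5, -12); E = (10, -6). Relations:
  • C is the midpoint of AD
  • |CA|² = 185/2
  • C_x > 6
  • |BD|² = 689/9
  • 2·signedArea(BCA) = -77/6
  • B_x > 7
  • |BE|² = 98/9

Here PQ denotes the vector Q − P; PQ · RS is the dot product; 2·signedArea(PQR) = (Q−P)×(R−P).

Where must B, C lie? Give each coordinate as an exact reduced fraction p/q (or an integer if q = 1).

1. C_x = 13/2  [C is the midpoint of AD]
2. C_y = -5/2  [C is the midpoint of AD]
   → C = (13/2, -5/2)
3. B_x = 23/3  [line -19/2·x + 3/2·y + 235/3 = 0 ∩ |BD|² = 689/9]
4. B_y = -11/3  [line -19/2·x + 3/2·y + 235/3 = 0 ∩ |BD|² = 689/9]
   → B = (23/3, -11/3)

B = (23/3, -11/3)
C = (13/2, -5/2)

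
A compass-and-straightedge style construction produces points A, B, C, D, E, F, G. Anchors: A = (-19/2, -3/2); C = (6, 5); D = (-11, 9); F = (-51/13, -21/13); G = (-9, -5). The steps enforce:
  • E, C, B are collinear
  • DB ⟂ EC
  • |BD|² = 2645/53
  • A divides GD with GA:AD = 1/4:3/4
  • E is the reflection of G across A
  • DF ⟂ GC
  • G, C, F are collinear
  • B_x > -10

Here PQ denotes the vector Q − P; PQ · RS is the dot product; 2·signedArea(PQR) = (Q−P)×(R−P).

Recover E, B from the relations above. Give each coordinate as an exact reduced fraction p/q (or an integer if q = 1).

1. E_x = -10  [E is the reflection of G across A]
2. E_y = 2  [E is the reflection of G across A]
   → E = (-10, 2)
3. B_x = -514/53  [E, C, B are collinear ∩ DB ⟂ EC]
4. B_y = 109/53  [E, C, B are collinear ∩ DB ⟂ EC]
   → B = (-514/53, 109/53)

B = (-514/53, 109/53)
E = (-10, 2)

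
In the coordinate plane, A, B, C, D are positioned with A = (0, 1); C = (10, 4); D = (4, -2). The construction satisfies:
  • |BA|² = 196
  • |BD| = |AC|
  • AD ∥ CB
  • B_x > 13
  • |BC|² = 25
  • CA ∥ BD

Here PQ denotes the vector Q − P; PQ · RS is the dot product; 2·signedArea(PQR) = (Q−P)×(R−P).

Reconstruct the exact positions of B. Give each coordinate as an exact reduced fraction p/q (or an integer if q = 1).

B = (14, 1)

1. B_x = 14  [CA ∥ BD ∩ AD ∥ CB]
2. B_y = 1  [CA ∥ BD ∩ AD ∥ CB]
   → B = (14, 1)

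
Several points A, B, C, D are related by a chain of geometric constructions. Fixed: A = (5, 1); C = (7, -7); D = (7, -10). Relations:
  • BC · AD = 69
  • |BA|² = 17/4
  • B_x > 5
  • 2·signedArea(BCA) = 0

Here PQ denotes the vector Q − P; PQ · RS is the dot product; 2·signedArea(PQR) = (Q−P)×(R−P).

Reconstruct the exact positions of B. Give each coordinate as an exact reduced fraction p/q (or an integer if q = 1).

1. B_x = 11/2  [2·signedArea(BCA) = 0 ∩ BC · AD = 69]
2. B_y = -1  [2·signedArea(BCA) = 0 ∩ BC · AD = 69]
   → B = (11/2, -1)

B = (11/2, -1)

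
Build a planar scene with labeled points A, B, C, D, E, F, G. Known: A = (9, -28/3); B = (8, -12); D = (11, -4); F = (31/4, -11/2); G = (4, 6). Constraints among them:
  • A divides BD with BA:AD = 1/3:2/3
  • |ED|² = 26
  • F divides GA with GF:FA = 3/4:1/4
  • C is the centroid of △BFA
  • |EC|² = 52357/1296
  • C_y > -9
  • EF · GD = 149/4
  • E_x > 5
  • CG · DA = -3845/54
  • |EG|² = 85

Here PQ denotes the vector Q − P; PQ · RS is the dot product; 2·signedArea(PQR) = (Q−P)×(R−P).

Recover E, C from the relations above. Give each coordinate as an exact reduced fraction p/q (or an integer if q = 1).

C = (33/4, -161/18)
E = (6, -3)

1. C_x = 33/4  [C is the centroid of △BFA]
2. C_y = -161/18  [C is the centroid of △BFA]
   → C = (33/4, -161/18)
3. E_x = 6  [line -7·x + 10·y + 72 = 0 ∩ |EC|² = 52357/1296]
4. E_y = -3  [line -7·x + 10·y + 72 = 0 ∩ |EC|² = 52357/1296]
   → E = (6, -3)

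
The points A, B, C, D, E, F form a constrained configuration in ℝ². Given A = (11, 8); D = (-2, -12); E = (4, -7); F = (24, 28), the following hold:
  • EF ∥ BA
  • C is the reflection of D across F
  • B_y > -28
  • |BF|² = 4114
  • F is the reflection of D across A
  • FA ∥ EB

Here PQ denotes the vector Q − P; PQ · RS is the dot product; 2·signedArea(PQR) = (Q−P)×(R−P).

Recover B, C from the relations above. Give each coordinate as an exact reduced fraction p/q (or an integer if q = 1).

B = (-9, -27)
C = (50, 68)

1. B_x = -9  [EF ∥ BA ∩ FA ∥ EB]
2. B_y = -27  [EF ∥ BA ∩ FA ∥ EB]
   → B = (-9, -27)
3. C_x = 50  [C is the reflection of D across F]
4. C_y = 68  [C is the reflection of D across F]
   → C = (50, 68)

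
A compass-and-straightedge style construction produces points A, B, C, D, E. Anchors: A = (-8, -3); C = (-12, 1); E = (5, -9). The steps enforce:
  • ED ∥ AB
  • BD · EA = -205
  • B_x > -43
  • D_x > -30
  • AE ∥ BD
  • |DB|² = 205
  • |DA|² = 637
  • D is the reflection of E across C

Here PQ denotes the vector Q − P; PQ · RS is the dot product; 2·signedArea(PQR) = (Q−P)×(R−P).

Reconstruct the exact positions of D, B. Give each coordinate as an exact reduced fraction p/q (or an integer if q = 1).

1. D_x = -29  [D is the reflection of E across C]
2. D_y = 11  [D is the reflection of E across C]
   → D = (-29, 11)
3. B_x = -42  [AE ∥ BD ∩ ED ∥ AB]
4. B_y = 17  [AE ∥ BD ∩ ED ∥ AB]
   → B = (-42, 17)

B = (-42, 17)
D = (-29, 11)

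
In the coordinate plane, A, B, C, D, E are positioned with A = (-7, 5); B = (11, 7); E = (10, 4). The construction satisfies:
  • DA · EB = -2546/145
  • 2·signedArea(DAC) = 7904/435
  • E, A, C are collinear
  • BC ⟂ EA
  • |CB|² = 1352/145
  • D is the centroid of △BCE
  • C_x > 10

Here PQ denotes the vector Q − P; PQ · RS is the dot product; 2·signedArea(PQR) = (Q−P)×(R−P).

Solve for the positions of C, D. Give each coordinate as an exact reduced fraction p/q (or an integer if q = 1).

1. C_x = 1569/145  [E, A, C are collinear ∩ BC ⟂ EA]
2. C_y = 573/145  [E, A, C are collinear ∩ BC ⟂ EA]
   → C = (1569/145, 573/145)
3. D_x = 1538/145  [D is the centroid of △BCE]
4. D_y = 2168/435  [D is the centroid of △BCE]
   → D = (1538/145, 2168/435)

C = (1569/145, 573/145)
D = (1538/145, 2168/435)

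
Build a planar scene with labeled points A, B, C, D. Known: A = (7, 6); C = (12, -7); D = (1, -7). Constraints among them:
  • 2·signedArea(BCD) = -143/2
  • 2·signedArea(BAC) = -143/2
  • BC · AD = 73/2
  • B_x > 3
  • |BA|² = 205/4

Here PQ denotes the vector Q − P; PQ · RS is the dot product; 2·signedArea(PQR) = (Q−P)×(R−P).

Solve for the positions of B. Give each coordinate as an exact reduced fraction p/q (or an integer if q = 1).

1. B_x = 4  [2·signedArea(BAC) = -143/2 ∩ 2·signedArea(BCD) = -143/2]
2. B_y = -1/2  [2·signedArea(BAC) = -143/2 ∩ 2·signedArea(BCD) = -143/2]
   → B = (4, -1/2)

B = (4, -1/2)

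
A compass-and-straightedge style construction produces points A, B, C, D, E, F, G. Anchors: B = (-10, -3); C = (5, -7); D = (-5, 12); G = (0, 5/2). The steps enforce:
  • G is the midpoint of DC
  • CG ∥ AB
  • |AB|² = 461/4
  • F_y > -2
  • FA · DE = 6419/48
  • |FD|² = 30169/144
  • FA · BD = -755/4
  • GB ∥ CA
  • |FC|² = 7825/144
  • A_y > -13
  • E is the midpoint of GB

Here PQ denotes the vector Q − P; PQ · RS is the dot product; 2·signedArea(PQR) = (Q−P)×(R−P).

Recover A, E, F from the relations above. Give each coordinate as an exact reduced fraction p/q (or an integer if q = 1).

A = (-5, -25/2)
E = (-5, -1/4)
F = (0, -19/12)

1. A_x = -5  [CG ∥ AB ∩ GB ∥ CA]
2. A_y = -25/2  [CG ∥ AB ∩ GB ∥ CA]
   → A = (-5, -25/2)
3. E_x = -5  [E is the midpoint of GB]
4. E_y = -1/4  [E is the midpoint of GB]
   → E = (-5, -1/4)
5. F_x = 0  [FA · BD = -755/4 ∩ FA · DE = 6419/48]
6. F_y = -19/12  [FA · BD = -755/4 ∩ FA · DE = 6419/48]
   → F = (0, -19/12)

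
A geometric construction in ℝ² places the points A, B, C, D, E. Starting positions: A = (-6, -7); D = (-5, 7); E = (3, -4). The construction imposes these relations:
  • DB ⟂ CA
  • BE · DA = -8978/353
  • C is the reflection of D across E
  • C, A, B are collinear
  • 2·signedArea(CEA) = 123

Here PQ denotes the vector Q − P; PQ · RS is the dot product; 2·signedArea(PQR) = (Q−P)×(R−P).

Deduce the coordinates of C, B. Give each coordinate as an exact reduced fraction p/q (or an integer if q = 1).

1. C_x = 11  [C is the reflection of D across E]
2. C_y = -15  [C is the reflection of D across E]
   → C = (11, -15)
3. B_x = -3733/353  [C, A, B are collinear ∩ DB ⟂ CA]
4. B_y = -1711/353  [C, A, B are collinear ∩ DB ⟂ CA]
   → B = (-3733/353, -1711/353)

B = (-3733/353, -1711/353)
C = (11, -15)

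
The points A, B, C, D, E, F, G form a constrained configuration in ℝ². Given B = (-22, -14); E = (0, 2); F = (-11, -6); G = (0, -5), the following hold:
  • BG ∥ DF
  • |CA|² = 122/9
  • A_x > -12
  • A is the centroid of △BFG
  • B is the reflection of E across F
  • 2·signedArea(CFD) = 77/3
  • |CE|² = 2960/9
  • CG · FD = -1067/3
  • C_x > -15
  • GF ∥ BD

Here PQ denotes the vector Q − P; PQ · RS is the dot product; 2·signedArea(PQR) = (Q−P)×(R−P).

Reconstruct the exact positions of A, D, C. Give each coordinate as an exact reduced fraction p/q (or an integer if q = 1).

1. A_x = -11  [A is the centroid of △BFG]
2. A_y = -25/3  [A is the centroid of △BFG]
   → A = (-11, -25/3)
3. D_x = -33  [BG ∥ DF ∩ GF ∥ BD]
4. D_y = -15  [BG ∥ DF ∩ GF ∥ BD]
   → D = (-33, -15)
5. C_x = -44/3  [CG · FD = -1067/3 ∩ 2·signedArea(CFD) = 77/3]
6. C_y = -26/3  [CG · FD = -1067/3 ∩ 2·signedArea(CFD) = 77/3]
   → C = (-44/3, -26/3)

A = (-11, -25/3)
C = (-44/3, -26/3)
D = (-33, -15)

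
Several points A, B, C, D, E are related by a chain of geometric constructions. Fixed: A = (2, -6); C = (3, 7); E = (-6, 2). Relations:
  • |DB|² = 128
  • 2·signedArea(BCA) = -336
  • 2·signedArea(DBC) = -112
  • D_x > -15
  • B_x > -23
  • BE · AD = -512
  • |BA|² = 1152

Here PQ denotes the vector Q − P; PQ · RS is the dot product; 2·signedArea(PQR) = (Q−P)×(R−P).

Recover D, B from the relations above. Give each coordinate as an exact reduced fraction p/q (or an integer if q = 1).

B = (-22, 18)
D = (-14, 10)

1. B_x = -22  [line 13·x + -1·y + 304 = 0 ∩ |BA|² = 1152]
2. B_y = 18  [line 13·x + -1·y + 304 = 0 ∩ |BA|² = 1152]
   → B = (-22, 18)
3. D_x = -14  [2·signedArea(DBC) = -112 ∩ BE · AD = -512]
4. D_y = 10  [2·signedArea(DBC) = -112 ∩ BE · AD = -512]
   → D = (-14, 10)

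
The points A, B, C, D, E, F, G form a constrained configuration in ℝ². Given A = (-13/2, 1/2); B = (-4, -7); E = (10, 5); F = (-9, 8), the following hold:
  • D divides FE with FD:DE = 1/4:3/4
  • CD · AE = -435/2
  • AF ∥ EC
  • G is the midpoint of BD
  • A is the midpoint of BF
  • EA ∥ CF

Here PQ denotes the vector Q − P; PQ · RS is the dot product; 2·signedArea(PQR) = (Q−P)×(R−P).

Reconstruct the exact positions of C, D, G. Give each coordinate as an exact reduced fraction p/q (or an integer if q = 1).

1. C_x = 15/2  [EA ∥ CF ∩ AF ∥ EC]
2. C_y = 25/2  [EA ∥ CF ∩ AF ∥ EC]
   → C = (15/2, 25/2)
3. D_x = -17/4  [D divides FE with FD:DE = 1/4:3/4]
4. D_y = 29/4  [D divides FE with FD:DE = 1/4:3/4]
   → D = (-17/4, 29/4)
5. G_x = -33/8  [G is the midpoint of BD]
6. G_y = 1/8  [G is the midpoint of BD]
   → G = (-33/8, 1/8)

C = (15/2, 25/2)
D = (-17/4, 29/4)
G = (-33/8, 1/8)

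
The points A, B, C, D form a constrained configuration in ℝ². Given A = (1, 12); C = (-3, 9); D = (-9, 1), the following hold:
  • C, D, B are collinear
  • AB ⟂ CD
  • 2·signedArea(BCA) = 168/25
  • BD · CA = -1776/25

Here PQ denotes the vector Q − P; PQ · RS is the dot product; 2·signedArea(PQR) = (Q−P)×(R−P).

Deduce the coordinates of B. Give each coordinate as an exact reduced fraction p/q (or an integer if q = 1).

1. B_x = -3/25  [C, D, B are collinear ∩ AB ⟂ CD]
2. B_y = 321/25  [C, D, B are collinear ∩ AB ⟂ CD]
   → B = (-3/25, 321/25)

B = (-3/25, 321/25)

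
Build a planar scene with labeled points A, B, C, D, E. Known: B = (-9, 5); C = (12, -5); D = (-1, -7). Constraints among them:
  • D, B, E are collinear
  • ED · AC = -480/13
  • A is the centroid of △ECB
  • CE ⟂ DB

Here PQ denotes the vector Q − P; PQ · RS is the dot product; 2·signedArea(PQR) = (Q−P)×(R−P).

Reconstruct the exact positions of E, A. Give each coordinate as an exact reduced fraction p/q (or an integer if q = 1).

A = (22/13, -151/39)
E = (27/13, -151/13)

1. E_x = 27/13  [D, B, E are collinear ∩ CE ⟂ DB]
2. E_y = -151/13  [D, B, E are collinear ∩ CE ⟂ DB]
   → E = (27/13, -151/13)
3. A_x = 22/13  [A is the centroid of △ECB]
4. A_y = -151/39  [A is the centroid of △ECB]
   → A = (22/13, -151/39)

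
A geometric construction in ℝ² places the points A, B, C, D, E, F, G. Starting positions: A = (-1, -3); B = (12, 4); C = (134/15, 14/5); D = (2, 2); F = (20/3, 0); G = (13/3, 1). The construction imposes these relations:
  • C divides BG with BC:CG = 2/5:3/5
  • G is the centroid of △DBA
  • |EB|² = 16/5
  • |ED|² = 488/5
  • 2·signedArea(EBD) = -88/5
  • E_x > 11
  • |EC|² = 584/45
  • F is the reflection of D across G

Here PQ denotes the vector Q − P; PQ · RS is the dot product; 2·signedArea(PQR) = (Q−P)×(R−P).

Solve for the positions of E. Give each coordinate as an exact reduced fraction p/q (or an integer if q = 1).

1. E_x = 56/5  [line 2·x + -10·y + 168/5 = 0 ∩ |EC|² = 584/45]
2. E_y = 28/5  [line 2·x + -10·y + 168/5 = 0 ∩ |EC|² = 584/45]
   → E = (56/5, 28/5)

E = (56/5, 28/5)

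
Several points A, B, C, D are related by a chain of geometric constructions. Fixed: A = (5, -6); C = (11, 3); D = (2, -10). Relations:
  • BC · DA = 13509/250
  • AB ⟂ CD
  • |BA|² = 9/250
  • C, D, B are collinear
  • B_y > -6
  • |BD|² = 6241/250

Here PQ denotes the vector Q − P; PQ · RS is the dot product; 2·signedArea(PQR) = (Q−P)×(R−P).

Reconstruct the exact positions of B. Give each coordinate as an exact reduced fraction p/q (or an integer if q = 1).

1. B_x = 1211/250  [C, D, B are collinear ∩ AB ⟂ CD]
2. B_y = -1473/250  [C, D, B are collinear ∩ AB ⟂ CD]
   → B = (1211/250, -1473/250)

B = (1211/250, -1473/250)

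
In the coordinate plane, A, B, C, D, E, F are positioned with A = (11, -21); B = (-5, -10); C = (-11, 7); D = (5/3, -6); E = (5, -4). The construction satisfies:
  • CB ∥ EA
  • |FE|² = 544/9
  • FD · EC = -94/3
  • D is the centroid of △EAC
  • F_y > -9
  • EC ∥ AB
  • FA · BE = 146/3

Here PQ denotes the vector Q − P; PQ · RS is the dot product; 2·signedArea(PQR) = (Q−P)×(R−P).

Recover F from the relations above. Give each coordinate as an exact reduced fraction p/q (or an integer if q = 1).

F = (-5/3, -8)

1. F_x = -5/3  [FD · EC = -94/3 ∩ FA · BE = 146/3]
2. F_y = -8  [FD · EC = -94/3 ∩ FA · BE = 146/3]
   → F = (-5/3, -8)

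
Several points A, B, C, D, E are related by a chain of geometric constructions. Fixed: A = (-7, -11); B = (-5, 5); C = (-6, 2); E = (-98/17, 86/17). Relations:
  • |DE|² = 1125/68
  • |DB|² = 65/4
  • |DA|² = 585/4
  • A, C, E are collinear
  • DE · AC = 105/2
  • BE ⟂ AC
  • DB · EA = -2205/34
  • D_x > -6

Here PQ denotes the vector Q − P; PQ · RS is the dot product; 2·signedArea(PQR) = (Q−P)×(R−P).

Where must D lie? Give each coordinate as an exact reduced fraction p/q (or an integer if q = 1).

1. D_x = -11/2  [line 21/17·x + 273/17·y + -315/34 = 0 ∩ |DA|² = 585/4]
2. D_y = 1  [line 21/17·x + 273/17·y + -315/34 = 0 ∩ |DA|² = 585/4]
   → D = (-11/2, 1)

D = (-11/2, 1)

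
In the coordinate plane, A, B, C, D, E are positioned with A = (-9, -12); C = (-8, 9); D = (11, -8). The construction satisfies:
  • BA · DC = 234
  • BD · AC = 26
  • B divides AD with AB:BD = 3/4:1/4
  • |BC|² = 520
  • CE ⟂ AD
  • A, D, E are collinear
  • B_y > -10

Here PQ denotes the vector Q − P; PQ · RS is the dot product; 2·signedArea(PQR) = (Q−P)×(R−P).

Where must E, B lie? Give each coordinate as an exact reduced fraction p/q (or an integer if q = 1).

1. E_x = -4  [A, D, E are collinear ∩ CE ⟂ AD]
2. E_y = -11  [A, D, E are collinear ∩ CE ⟂ AD]
   → E = (-4, -11)
3. B_x = 6  [B divides AD with AB:BD = 3/4:1/4]
4. B_y = -9  [B divides AD with AB:BD = 3/4:1/4]
   → B = (6, -9)

B = (6, -9)
E = (-4, -11)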